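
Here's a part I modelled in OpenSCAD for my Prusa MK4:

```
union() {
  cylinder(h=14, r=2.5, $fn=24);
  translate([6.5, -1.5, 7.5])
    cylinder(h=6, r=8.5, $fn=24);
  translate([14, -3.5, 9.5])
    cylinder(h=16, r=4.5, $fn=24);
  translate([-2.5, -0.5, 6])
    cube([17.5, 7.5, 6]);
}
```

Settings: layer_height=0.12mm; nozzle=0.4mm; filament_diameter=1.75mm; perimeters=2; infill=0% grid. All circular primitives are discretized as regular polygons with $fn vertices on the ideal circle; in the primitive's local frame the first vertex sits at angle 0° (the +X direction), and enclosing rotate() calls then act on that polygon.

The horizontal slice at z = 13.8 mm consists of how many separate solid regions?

2

At z = 13.8 mm: the r=2.5 cylinder gives a regular 24-gon of circumradius 2.5 (constant along its height); the cylinder at (6.5, -1.5) does not reach this height (z outside [7.5, 13.5]); the r=4.5 cylinder at (14, -3.5) gives a regular 24-gon of circumradius 4.5 (constant along its height); the cube at (-2.5, -0.5) does not reach this height (z outside [6, 12]); Merging all regions: the 2 present regions are separate (no shared area or edge), so areas and boundary lengths simply add and each stays a separate island — 2 connected regions. The result has 2 disconnected regions.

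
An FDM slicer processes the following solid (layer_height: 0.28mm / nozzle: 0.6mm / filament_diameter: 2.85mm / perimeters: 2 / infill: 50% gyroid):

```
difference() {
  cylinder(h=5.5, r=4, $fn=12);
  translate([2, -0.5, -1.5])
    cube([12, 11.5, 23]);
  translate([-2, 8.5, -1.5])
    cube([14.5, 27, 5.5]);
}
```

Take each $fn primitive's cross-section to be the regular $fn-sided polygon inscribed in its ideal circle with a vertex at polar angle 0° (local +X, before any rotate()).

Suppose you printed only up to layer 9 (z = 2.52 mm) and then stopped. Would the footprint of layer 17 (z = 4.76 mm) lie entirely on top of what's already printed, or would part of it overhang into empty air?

Compare the two slices. At z = 2.52: the r=4 cylinder gives a regular 12-gon of circumradius 4 (constant along its height) (area = (12/2)·4.000²·sin(360°/12) = 48.00 mm²); the cube at (2, -0.5) is present — its section is the full 12×11.5 rectangle (area 138.00 mm²); the 14.5×27 cube at (-2, 8.5) contributes its full rectangle (area 391.50 mm²); After the difference (first − rest): starting from the r=4 cylinder (48.00 mm²), the 12×11.5 cube at (2, -0.5) partially overlaps it — only the 5.50 mm² overlap (of its 138.00 mm²) is removed, clipping the outline; the 14.5×27 cube at (-2, 8.5) misses the remaining region (no effect) — area = 42.50 mm². At z = 4.76: the r=4 cylinder contributes a regular 12-gon of circumradius 4 (area = (12/2)·4.000²·sin(360°/12) = 48.00 mm²); the 12×11.5 cube at (2, -0.5) contributes its full rectangle (area 138.00 mm²); the cube at (-2, 8.5) is absent (z outside [-1.5, 4]); After the difference (first − rest): starting from the r=4 cylinder (48.00 mm²), the 12×11.5 cube at (2, -0.5) partially overlaps it — only the 5.50 mm² overlap (of its 138.00 mm²) is removed, clipping the outline — area = 42.50 mm². Checking containment: the cross-section at z = 4.76 is a subset of the cross-section at z = 2.52.

entirely on top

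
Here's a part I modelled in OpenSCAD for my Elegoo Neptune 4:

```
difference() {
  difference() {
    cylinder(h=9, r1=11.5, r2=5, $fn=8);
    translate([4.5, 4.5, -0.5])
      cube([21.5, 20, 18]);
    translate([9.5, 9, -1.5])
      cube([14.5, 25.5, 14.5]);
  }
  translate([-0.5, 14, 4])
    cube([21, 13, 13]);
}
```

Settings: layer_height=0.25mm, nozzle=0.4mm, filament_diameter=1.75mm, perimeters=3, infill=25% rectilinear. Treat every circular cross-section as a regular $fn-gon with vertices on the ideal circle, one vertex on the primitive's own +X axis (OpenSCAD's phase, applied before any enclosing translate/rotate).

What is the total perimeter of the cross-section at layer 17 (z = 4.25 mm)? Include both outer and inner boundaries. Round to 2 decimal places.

At z = 4.25 mm: the cone: at t=0.472 of its height the radius interpolates to r₁+(r₂−r₁)t = 8.431, giving a regular 8-gon of that circumradius (perimeter = 2·8·8.431·sin(180°/8) = 51.62 mm); the cube at (4.5, 4.5) is present — its section is the full 21.5×20 rectangle (perimeter 83.00 mm); the 14.5×25.5 cube at (9.5, 9) contributes its full rectangle (perimeter 80.00 mm); Taking the first minus the rest: starting from the cone, the 21.5×20 cube at (4.5, 4.5) partially overlaps it — only the 3.02 mm² overlap (of its 430.00 mm²) is removed, clipping the outline; the 14.5×25.5 cube at (9.5, 9) misses the remaining region (no effect) — boundary = 52.59 mm; the 21×13 cube at (-0.5, 14) contributes its full rectangle (perimeter 68.00 mm); Subtracting the remaining from the first: starting from that combined region, the 21×13 cube at (-0.5, 14) misses the remaining region (no effect) — boundary = 52.59 mm. Overall, the cross-section is a single solid region. Total boundary length (outer) = 52.59 mm.

52.59 mm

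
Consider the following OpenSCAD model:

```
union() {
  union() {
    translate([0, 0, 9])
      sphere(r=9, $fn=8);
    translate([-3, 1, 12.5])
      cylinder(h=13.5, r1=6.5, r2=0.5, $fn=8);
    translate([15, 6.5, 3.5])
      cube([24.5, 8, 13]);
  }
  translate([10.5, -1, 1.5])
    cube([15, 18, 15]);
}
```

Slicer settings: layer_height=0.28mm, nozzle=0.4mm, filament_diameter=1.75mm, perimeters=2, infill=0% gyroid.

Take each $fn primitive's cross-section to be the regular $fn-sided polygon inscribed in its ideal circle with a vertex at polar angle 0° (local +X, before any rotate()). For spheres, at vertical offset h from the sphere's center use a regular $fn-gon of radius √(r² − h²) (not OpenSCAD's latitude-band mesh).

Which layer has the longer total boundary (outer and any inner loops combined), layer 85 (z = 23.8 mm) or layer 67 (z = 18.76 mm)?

Layer 85 (z = 23.8): the sphere does not reach this height (|z−center|=14.800 > r=9); the cone at (-3, 1) contributes a regular 8-gon of circumradius 1.478 (interpolated between r1=6.5 and r2=0.5 at t=0.837) (perimeter = 2·8·1.478·sin(180°/8) = 9.05 mm); the cube at (15, 6.5) is not intersected at this z (z outside [3.5, 16.5]); Combining (union): only the cone at (-3, 1) is present, so the union is just that shape — boundary = 9.05 mm; the cube at (10.5, -1) is not intersected at this z (z outside [1.5, 16.5]); Taking the union: only the result so far is present, so the union is just that shape — boundary = 9.05 mm. So its perimeter = 9.05 mm. Layer 67 (z = 18.76): the sphere does not reach this height (|z−center|=9.760 > r=9); the cone at (-3, 1) (r1=6.5→r2=0.5) has section circumradius 3.718 here — a regular 8-gon (perimeter = 2·8·3.718·sin(180°/8) = 22.76 mm); the cube at (15, 6.5) does not reach this height (z outside [3.5, 16.5]); Combining (union): only the cone at (-3, 1) is present, so the union is just that shape — boundary = 22.76 mm; the cube at (10.5, -1) is not intersected at this z (z outside [1.5, 16.5]); Taking the union: only the result so far is present, so the union is just that shape — boundary = 22.76 mm. So its perimeter = 22.76 mm. Layer 67 is larger (22.76 vs 9.05 mm).

layer 67 (z = 18.76 mm)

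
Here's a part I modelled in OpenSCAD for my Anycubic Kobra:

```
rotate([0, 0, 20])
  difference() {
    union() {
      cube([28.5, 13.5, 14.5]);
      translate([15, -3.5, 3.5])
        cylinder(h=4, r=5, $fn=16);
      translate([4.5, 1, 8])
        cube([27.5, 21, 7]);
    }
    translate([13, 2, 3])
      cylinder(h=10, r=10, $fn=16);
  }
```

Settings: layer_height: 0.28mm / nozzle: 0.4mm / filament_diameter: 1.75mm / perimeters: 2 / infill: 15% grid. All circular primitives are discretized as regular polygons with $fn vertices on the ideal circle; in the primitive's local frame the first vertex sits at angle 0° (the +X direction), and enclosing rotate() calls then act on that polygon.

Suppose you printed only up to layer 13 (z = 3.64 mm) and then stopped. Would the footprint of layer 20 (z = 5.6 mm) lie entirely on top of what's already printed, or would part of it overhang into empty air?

entirely on top

Compare the two slices. At z = 3.64: the 28.5×13.5 cube contributes its full rectangle (area 384.75 mm²); the r=5 cylinder at (15, -3.5) contributes a regular 16-gon of circumradius 5 (area = (16/2)·5.000²·sin(360°/16) = 76.54 mm²); the cube at (4.5, 1) does not reach this height (z outside [8, 15]); Combining (union): the regions partially overlap — summed areas 461.29 mm² minus the doubly-counted overlap 6.89 mm² gives 454.40 mm² — area = 454.40 mm²; the r=10 cylinder at (13, 2) gives a regular 16-gon of circumradius 10 (constant along its height) (area = (16/2)·10.000²·sin(360°/16) = 306.15 mm²); After the difference (first − rest): starting from that combined region (454.40 mm²), the r=10 cylinder at (13, 2) partially overlaps it — only the 257.15 mm² overlap (of its 306.15 mm²) is removed, clipping the outline — area = 197.25 mm²; (rotated 20° about Z; rotation is an isometry so areas/perimeters/island counts are preserved). At z = 5.6: the cube (footprint 28.5×13.5) is included at this height (area 384.75 mm²); the r=5 cylinder at (15, -3.5) contributes a regular 16-gon of circumradius 5 (area = (16/2)·5.000²·sin(360°/16) = 76.54 mm²); the cube at (4.5, 1) is absent (z outside [8, 15]); Merging all regions: the regions partially overlap — summed areas 461.29 mm² minus the doubly-counted overlap 6.89 mm² gives 454.40 mm² — area = 454.40 mm²; the r=10 cylinder at (13, 2) gives a regular 16-gon of circumradius 10 (constant along its height) (area = (16/2)·10.000²·sin(360°/16) = 306.15 mm²); Taking the first minus the rest: starting from that combined region (454.40 mm²), the r=10 cylinder at (13, 2) partially overlaps it — only the 257.15 mm² overlap (of its 306.15 mm²) is removed, clipping the outline — area = 197.25 mm²; (rotated 20° about Z; rotation is an isometry so areas/perimeters/island counts are preserved). Checking containment: the cross-section at z = 5.6 is a subset of the cross-section at z = 3.64.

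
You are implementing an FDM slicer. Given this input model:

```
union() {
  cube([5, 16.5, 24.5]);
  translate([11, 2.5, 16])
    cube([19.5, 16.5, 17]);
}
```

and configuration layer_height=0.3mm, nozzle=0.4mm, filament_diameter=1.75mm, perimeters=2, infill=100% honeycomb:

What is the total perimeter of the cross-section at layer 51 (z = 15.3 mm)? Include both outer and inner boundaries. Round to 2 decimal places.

At z = 15.3 mm: the 5×16.5 cube contributes its full rectangle (perimeter 43.00 mm); the cube at (11, 2.5) is not intersected at this z (z outside [16, 33]); Merging all regions: only the 5×16.5 cube is present, so the union is just that shape — boundary = 43.00 mm. Overall, the cross-section is a single solid region. Total boundary length (outer) = 43.00 mm.

43.00 mm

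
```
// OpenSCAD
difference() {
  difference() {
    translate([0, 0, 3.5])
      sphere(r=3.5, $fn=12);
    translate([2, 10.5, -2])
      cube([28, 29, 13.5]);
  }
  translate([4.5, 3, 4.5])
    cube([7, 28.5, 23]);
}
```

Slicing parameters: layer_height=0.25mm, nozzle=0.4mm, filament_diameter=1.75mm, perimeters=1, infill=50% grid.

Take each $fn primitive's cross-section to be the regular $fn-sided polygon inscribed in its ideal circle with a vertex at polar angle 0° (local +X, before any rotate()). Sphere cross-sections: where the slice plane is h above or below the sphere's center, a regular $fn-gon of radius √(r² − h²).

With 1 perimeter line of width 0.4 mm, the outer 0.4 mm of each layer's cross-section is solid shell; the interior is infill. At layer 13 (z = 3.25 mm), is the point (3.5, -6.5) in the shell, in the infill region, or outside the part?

At z = 3.25 mm: the r=3.5 sphere contributes a regular 12-gon of circumradius √(3.5²−0.25²) = 3.491; the cube at (2, 10.5) is present — its section is the full 28×29 rectangle; Subtracting the remaining from the first: starting from the r=3.5 sphere, the 28×29 cube at (2, 10.5) misses the remaining region (no effect) — 1 connected region; the cube at (4.5, 3) is absent (z outside [4.5, 27.5]); Subtracting the remaining from the first: none of the subtracted shapes is present at this height, so the result so far is unchanged — 1 connected region. Overall, the cross-section is a single solid region. The nearest boundary edge runs (3.02, -1.75)→(1.75, -3.02); distance from the point to it = 3.89 mm. The point is not inside any of the regions above, so it lies outside the cross-section (3.89 mm from the nearest boundary).

outside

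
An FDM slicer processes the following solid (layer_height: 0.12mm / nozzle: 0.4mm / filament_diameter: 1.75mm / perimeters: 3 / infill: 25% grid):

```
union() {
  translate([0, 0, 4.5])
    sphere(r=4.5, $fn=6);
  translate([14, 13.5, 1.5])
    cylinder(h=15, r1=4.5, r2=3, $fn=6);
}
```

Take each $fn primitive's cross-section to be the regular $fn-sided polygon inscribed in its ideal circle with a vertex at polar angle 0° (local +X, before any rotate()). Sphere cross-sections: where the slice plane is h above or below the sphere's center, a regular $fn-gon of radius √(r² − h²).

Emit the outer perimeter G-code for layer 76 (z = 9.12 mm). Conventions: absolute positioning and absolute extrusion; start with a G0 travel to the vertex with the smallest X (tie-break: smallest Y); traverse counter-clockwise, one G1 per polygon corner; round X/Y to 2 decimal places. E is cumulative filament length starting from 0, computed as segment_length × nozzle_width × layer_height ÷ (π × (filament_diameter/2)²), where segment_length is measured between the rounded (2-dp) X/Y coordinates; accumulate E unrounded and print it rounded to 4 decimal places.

At z = 9.12 mm: the sphere is absent (|z−center|=4.620 > r=4.5); the cone at (14, 13.5): at t=0.508 of its height the radius interpolates to r₁+(r₂−r₁)t = 3.738, giving a regular 6-gon of that circumradius; Combining (union): only the cone at (14, 13.5) is present, so the union is just that shape — 1 connected region. The outline is a single polygon with 6 vertices. Extrusion per mm of travel: 0.4 × 0.12 / (π × 0.875²) = 0.019956. Accumulating E over each segment gives final E = 0.4479.

G0 X10.26 Y13.50 Z9.12
G1 X12.13 Y10.26 E0.0747
G1 X15.87 Y10.26 E0.1493
G1 X17.74 Y13.50 E0.2239
G1 X15.87 Y16.74 E0.2986
G1 X12.13 Y16.74 E0.3732
G1 X10.26 Y13.50 E0.4479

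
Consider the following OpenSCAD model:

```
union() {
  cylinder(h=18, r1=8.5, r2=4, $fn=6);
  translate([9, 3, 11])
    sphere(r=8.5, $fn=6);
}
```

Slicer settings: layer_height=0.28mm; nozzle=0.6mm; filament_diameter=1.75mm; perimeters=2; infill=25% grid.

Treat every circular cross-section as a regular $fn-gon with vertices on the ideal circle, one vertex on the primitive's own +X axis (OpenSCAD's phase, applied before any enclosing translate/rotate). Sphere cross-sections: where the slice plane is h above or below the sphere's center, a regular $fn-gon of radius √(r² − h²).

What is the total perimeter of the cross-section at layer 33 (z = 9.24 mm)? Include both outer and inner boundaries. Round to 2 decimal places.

At z = 9.24 mm: the cone: at t=0.513 of its height the radius interpolates to r₁+(r₂−r₁)t = 6.190, giving a regular 6-gon of that circumradius (perimeter = 2·6·6.190·sin(180°/6) = 37.14 mm); the r=8.5 sphere at (9, 3) contributes a regular 6-gon of circumradius √(8.5²−1.76²) = 8.316 (perimeter = 2·6·8.316·sin(180°/6) = 49.89 mm); Merging all regions: the regions partially overlap (shared area 23.18 mm²), so the edge portions inside another operand are dropped and the merged outline is re-measured after clipping — boundary = 66.06 mm. Overall, the cross-section is a single solid region. Total boundary length (outer) = 66.06 mm.

66.06 mm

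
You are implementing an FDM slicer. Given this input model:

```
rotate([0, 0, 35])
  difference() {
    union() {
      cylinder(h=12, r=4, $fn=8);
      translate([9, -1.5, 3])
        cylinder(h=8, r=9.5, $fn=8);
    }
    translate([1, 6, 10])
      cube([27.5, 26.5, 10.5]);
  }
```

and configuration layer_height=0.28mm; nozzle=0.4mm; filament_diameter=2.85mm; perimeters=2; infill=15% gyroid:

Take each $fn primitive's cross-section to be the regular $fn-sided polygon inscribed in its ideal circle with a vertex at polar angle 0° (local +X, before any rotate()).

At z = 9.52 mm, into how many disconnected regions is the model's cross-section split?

At z = 9.52 mm: the cylinder: section is a regular 8-gon, circumradius r=4; the r=9.5 cylinder at (9, -1.5) contributes a regular 8-gon of circumradius 9.5; Combining (union): the regions partially overlap (shared area 19.68 mm²), so overlapping operands fuse into one piece — 1 connected region; the cube at (1, 6) does not reach this height (z outside [10, 20.5]); After the difference (first − rest): none of the subtracted shapes is present at this height, so that combined region is unchanged — 1 connected region; (whole slice rotated 35° about Z — lengths, areas and connectivity unchanged). The result has 1 disconnected region.

1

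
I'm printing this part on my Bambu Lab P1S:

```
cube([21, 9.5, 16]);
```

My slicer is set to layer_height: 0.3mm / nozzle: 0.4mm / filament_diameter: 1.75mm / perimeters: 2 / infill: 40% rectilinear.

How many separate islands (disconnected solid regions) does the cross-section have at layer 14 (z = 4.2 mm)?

At z = 4.2 mm: the 21×9.5 cube contributes its full rectangle. Overall, the cross-section is a single solid region. Island count = 1.

1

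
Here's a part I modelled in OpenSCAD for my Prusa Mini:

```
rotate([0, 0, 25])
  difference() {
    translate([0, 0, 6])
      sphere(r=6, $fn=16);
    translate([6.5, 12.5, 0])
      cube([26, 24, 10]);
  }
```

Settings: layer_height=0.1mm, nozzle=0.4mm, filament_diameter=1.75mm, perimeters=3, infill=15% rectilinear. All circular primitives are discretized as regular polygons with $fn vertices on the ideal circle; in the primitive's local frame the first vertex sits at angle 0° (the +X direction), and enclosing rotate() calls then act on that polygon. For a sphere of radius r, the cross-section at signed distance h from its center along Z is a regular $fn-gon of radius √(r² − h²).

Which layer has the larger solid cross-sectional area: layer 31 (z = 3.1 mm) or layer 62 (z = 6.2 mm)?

Layer 31 (z = 3.1): the r=6 sphere contributes a regular 16-gon of circumradius √(6²−2.9²) = 5.253 (area = (16/2)·5.253²·sin(360°/16) = 84.47 mm²); the 26×24 cube at (6.5, 12.5) contributes its full rectangle (area 624.00 mm²); Taking the first minus the rest: starting from the r=6 sphere (84.47 mm²), the 26×24 cube at (6.5, 12.5) misses the remaining region (no effect) — area = 84.47 mm²; (rotated 25° about Z; rotation is an isometry so areas/perimeters/island counts are preserved). So its area = 84.47 mm². Layer 62 (z = 6.2): the r=6 sphere slices to a regular 16-gon of circumradius 5.997 (√(r²−h²) with h=0.2 from center) (area = (16/2)·5.997²·sin(360°/16) = 110.09 mm²); the cube at (6.5, 12.5) (footprint 26×24) is included at this height (area 624.00 mm²); Taking the first minus the rest: starting from the r=6 sphere (110.09 mm²), the 26×24 cube at (6.5, 12.5) misses the remaining region (no effect) — area = 110.09 mm²; (rotated 25° about Z; rotation is an isometry so areas/perimeters/island counts are preserved). So its area = 110.09 mm². Layer 62 is larger (110.09 vs 84.47 mm²).

layer 62 (z = 6.2 mm)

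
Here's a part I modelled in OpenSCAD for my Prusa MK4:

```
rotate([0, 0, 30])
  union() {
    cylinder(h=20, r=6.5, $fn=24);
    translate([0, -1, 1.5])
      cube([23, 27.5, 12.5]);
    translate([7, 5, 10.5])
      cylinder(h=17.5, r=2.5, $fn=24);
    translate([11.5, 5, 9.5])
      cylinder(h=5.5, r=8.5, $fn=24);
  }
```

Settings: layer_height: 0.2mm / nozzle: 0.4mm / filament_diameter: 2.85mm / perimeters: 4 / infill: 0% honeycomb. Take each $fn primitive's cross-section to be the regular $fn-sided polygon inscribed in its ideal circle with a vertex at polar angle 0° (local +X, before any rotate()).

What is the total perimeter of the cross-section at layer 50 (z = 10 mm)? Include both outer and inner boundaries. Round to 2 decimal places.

At z = 10 mm: the r=6.5 cylinder gives a regular 24-gon of circumradius 6.5 (constant along its height) (perimeter = 2·24·6.500·sin(180°/24) = 40.72 mm); the cube at (0, -1) (footprint 23×27.5) is included at this height (perimeter 101.00 mm); the cylinder at (7, 5) is not intersected at this z (z outside [10.5, 28]); the cylinder at (11.5, 5): section is a regular 24-gon, circumradius r=8.5 (perimeter = 2·24·8.500·sin(180°/24) = 53.25 mm); Combining (union): the regions partially overlap (shared area 243.81 mm²), so the edge portions inside another operand are dropped and the merged outline is re-measured after clipping — boundary = 117.21 mm; (whole slice rotated 30° about Z — lengths, areas and connectivity unchanged). Overall, the cross-section is a single solid region. Total boundary length (outer) = 117.21 mm.

117.21 mm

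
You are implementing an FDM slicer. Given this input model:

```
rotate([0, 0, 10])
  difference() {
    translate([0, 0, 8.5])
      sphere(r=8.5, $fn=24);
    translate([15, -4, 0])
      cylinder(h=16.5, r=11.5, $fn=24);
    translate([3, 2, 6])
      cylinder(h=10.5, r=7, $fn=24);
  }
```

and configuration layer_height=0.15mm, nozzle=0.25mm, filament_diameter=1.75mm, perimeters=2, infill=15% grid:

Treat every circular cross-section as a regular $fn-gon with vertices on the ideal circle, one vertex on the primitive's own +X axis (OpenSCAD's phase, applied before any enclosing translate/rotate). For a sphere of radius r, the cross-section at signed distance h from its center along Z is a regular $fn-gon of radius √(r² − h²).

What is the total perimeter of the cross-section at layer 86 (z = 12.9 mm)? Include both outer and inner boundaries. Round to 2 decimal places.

At z = 12.9 mm: the r=8.5 sphere slices to a regular 24-gon of circumradius 7.273 (√(r²−h²) with h=4.4 from center) (perimeter = 2·24·7.273·sin(180°/24) = 45.56 mm); the r=11.5 cylinder at (15, -4) gives a regular 24-gon of circumradius 11.5 (constant along its height) (perimeter = 2·24·11.500·sin(180°/24) = 72.05 mm); the cylinder at (3, 2): section is a regular 24-gon, circumradius r=7 (perimeter = 2·24·7.000·sin(180°/24) = 43.86 mm); Taking the first minus the rest: starting from the r=8.5 sphere, the r=11.5 cylinder at (15, -4) partially overlaps it — only the 21.34 mm² overlap (of its 410.75 mm²) is removed, clipping the outline; the r=7 cylinder at (3, 2) partially overlaps it — only the 87.56 mm² overlap (of its 152.19 mm²) is removed, clipping the outline — boundary = 43.39 mm; (rotated 10° about Z; rotation is an isometry so areas/perimeters/island counts are preserved). Overall, the cross-section is a single solid region. Total boundary length (outer) = 43.39 mm.

43.39 mm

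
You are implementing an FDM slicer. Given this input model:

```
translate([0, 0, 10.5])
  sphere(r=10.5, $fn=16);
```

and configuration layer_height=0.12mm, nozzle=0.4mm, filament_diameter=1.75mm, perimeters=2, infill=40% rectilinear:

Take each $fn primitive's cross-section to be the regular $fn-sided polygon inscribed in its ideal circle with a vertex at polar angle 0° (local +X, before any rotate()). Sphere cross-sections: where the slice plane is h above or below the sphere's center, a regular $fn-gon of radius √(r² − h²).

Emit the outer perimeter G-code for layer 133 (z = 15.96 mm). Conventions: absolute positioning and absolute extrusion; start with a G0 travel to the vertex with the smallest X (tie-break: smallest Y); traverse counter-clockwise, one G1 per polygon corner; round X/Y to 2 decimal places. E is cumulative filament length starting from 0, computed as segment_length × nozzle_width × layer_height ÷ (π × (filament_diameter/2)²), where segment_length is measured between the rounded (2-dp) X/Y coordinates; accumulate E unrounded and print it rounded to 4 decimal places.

At z = 15.96 mm: the r=10.5 sphere slices to a regular 16-gon of circumradius 8.969 (√(r²−h²) with h=5.46 from center). The outline is a single polygon with 16 vertices. Extrusion per mm of travel: 0.4 × 0.12 / (π × 0.875²) = 0.019956. Accumulating E over each segment gives final E = 1.1175.

G0 X-8.97 Y0.00 Z15.96
G1 X-8.29 Y-3.43 E0.0698
G1 X-6.34 Y-6.34 E0.1397
G1 X-3.43 Y-8.29 E0.2096
G1 X0.00 Y-8.97 E0.2794
G1 X3.43 Y-8.29 E0.3492
G1 X6.34 Y-6.34 E0.4191
G1 X8.29 Y-3.43 E0.4890
G1 X8.97 Y0.00 E0.5587
G1 X8.29 Y3.43 E0.6285
G1 X6.34 Y6.34 E0.6984
G1 X3.43 Y8.29 E0.7683
G1 X0.00 Y8.97 E0.8381
G1 X-3.43 Y8.29 E0.9079
G1 X-6.34 Y6.34 E0.9778
G1 X-8.29 Y3.43 E1.0477
G1 X-8.97 Y0.00 E1.1175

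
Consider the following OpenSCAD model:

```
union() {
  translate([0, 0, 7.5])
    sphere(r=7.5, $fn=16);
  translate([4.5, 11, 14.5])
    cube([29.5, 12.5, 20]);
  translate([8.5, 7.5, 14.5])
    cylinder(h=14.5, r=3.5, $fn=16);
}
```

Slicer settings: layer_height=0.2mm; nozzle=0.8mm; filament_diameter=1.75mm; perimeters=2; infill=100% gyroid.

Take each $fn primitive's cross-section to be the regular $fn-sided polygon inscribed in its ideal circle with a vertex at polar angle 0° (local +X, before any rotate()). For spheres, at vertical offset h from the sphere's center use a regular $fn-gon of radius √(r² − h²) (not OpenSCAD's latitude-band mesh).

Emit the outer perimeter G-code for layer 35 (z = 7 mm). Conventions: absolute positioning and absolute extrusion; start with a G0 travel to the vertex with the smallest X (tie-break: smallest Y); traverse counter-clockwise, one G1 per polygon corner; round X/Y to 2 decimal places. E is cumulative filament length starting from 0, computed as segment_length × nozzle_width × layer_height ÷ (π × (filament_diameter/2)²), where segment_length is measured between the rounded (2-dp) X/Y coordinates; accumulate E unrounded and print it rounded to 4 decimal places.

G0 X-7.48 Y0.00 Z7.00
G1 X-6.91 Y-2.86 E0.1940
G1 X-5.29 Y-5.29 E0.3883
G1 X-2.86 Y-6.91 E0.5825
G1 X0.00 Y-7.48 E0.7765
G1 X2.86 Y-6.91 E0.9705
G1 X5.29 Y-5.29 E1.1648
G1 X6.91 Y-2.86 E1.3591
G1 X7.48 Y0.00 E1.5530
G1 X6.91 Y2.86 E1.7470
G1 X5.29 Y5.29 E1.9413
G1 X2.86 Y6.91 E2.1356
G1 X0.00 Y7.48 E2.3296
G1 X-2.86 Y6.91 E2.5236
G1 X-5.29 Y5.29 E2.7178
G1 X-6.91 Y2.86 E2.9121
G1 X-7.48 Y0.00 E3.1061

At z = 7 mm: the r=7.5 sphere contributes a regular 16-gon of circumradius √(7.5²−0.5²) = 7.483; the cube at (4.5, 11) is absent (z outside [14.5, 34.5]); the cylinder at (8.5, 7.5) is not intersected at this z (z outside [14.5, 29]); Taking the union: only the r=7.5 sphere is present, so the union is just that shape — 1 connected region. The outline is a single polygon with 16 vertices. Extrusion per mm of travel: 0.8 × 0.2 / (π × 0.875²) = 0.066520. Accumulating E over each segment gives final E = 3.1061.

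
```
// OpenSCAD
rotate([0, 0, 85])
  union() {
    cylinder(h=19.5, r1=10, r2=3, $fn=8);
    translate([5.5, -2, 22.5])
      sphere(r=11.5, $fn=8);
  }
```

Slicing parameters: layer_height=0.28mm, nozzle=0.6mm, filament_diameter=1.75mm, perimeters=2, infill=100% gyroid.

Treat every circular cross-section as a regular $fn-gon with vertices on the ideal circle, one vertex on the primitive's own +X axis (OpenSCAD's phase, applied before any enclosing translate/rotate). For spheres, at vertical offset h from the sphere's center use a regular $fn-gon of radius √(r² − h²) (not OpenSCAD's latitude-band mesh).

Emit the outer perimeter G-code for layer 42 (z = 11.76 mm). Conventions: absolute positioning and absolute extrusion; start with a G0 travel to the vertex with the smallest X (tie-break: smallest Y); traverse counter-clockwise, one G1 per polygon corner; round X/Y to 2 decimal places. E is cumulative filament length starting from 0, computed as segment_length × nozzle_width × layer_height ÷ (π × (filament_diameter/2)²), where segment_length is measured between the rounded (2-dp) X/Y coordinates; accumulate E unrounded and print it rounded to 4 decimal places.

G0 X-5.76 Y0.50 Z11.76
G1 X-4.43 Y-3.71 E0.3084
G1 X-0.50 Y-5.76 E0.6180
G1 X3.71 Y-4.43 E0.9264
G1 X5.76 Y-0.50 E1.2359
G1 X4.94 Y2.10 E1.4264
G1 X5.11 Y2.16 E1.4390
G1 X6.57 Y4.95 E1.6589
G1 X5.62 Y7.95 E1.8787
G1 X2.83 Y9.40 E2.0983
G1 X-0.17 Y8.45 E2.3181
G1 X-1.62 Y5.66 E2.5377
G1 X-1.46 Y5.14 E2.5757
G1 X-3.71 Y4.43 E2.7405
G1 X-5.76 Y0.50 E3.0501

At z = 11.76 mm: the cone (r1=10→r2=3) has section circumradius 5.778 here — a regular 8-gon; the r=11.5 sphere at (5.5, -2) contributes a regular 8-gon of circumradius √(11.5²−10.74²) = 4.111; Merging all regions: the regions partially overlap (shared area 17.63 mm²), so overlapping operands fuse into one piece — 1 connected region; (rotated 85° about Z; rotation is an isometry so areas/perimeters/island counts are preserved). The outline is a single polygon with 14 vertices. Extrusion per mm of travel: 0.6 × 0.28 / (π × 0.875²) = 0.069846. Accumulating E over each segment gives final E = 3.0501.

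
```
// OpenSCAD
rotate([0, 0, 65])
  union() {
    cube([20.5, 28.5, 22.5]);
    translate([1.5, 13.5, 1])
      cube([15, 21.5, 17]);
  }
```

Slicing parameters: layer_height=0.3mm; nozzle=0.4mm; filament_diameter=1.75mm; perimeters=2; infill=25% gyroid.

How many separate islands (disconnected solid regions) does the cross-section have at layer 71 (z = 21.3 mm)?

At z = 21.3 mm: the 20.5×28.5 cube contributes its full rectangle; the cube at (1.5, 13.5) is absent (z outside [1, 18]); Combining (union): only the 20.5×28.5 cube is present, so the union is just that shape — 1 connected region; (whole slice rotated 65° about Z — lengths, areas and connectivity unchanged). Overall, the cross-section is a single solid region. Island count = 1.

1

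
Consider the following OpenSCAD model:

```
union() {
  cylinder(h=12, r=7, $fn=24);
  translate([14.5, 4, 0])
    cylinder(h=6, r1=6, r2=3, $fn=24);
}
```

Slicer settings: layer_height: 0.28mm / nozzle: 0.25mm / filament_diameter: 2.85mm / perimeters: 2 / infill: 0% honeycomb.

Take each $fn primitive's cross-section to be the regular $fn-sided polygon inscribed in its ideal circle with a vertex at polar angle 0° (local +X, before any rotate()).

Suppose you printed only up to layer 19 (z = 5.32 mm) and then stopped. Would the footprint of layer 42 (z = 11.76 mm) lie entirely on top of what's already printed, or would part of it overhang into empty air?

Compare the two slices. At z = 5.32: the r=7 cylinder gives a regular 24-gon of circumradius 7 (constant along its height) (area = (24/2)·7.000²·sin(360°/24) = 152.19 mm²); the cone at (14.5, 4) contributes a regular 24-gon of circumradius 3.340 (interpolated between r1=6 and r2=3 at t=0.887) (area = (24/2)·3.340²·sin(360°/24) = 34.65 mm²); Taking the union: the 2 present regions are separate (no shared area or edge), so areas and boundary lengths simply add and each stays a separate island — area = 186.83 mm². At z = 11.76: the r=7 cylinder gives a regular 24-gon of circumradius 7 (constant along its height) (area = (24/2)·7.000²·sin(360°/24) = 152.19 mm²); the cone at (14.5, 4) is absent (z outside [0, 6]); Merging all regions: only the r=7 cylinder is present, so the union is just that shape — area = 152.19 mm². Checking containment: the cross-section at z = 11.76 is a subset of the cross-section at z = 5.32.

entirely on top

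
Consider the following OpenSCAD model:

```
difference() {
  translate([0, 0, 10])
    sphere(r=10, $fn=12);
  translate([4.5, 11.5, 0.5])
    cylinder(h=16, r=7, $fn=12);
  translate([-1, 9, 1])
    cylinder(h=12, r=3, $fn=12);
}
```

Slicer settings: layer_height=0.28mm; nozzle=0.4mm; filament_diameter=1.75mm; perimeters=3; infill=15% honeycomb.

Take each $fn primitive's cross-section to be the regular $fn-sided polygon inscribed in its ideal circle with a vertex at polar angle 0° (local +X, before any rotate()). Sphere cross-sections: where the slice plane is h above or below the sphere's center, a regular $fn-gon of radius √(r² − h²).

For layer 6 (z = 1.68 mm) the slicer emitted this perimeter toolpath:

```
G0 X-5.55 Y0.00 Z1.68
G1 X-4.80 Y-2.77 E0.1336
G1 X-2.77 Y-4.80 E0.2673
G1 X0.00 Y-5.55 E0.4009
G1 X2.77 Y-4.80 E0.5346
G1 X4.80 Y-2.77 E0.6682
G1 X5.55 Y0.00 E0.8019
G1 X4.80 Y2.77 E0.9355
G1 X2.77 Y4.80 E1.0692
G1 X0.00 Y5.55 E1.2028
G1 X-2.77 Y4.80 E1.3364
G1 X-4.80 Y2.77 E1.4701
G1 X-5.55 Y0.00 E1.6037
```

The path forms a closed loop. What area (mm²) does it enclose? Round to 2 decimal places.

Apply the shoelace formula to the sequence of (X, Y) vertices; enclosed area = 92.23 mm².

92.23 mm²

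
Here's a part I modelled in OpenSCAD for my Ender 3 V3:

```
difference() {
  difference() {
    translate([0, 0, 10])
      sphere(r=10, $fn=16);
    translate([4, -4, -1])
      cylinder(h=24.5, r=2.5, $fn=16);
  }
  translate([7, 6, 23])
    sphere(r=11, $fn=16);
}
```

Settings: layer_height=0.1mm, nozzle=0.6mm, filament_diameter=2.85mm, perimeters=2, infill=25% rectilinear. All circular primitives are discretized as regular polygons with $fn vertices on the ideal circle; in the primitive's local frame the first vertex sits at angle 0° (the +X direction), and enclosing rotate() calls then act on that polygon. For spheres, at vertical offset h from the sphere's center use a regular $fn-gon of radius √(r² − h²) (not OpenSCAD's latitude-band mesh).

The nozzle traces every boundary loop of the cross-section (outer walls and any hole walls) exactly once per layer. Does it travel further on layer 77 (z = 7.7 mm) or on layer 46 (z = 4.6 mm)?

layer 77 (z = 7.7 mm)

Layer 77 (z = 7.7): the r=10 sphere slices to a regular 16-gon of circumradius 9.732 (√(r²−h²) with h=2.3 from center) (perimeter = 2·16·9.732·sin(180°/16) = 60.76 mm); the r=2.5 cylinder at (4, -4) gives a regular 16-gon of circumradius 2.5 (constant along its height) (perimeter = 2·16·2.500·sin(180°/16) = 15.61 mm); After the difference (first − rest): starting from the r=10 sphere, the r=2.5 cylinder at (4, -4) lies wholly inside it (removes its full 19.13 mm² and its 15.61 mm outline becomes a hole wall) — boundary (outer + 1 inner loop) = 76.36 mm; the sphere at (7, 6) is absent (|z−center|=15.300 > r=11); Taking the first minus the rest: none of the subtracted shapes is present at this height, so the result so far is unchanged — boundary (outer + 1 inner loop) = 76.36 mm. So its perimeter = 76.36 mm. Layer 46 (z = 4.6): the sphere: section is a regular 16-gon, circumradius = √(r²−h²) = √(10²−5.4²) = 8.417 (perimeter = 2·16·8.417·sin(180°/16) = 52.54 mm); the r=2.5 cylinder at (4, -4) gives a regular 16-gon of circumradius 2.5 (constant along its height) (perimeter = 2·16·2.500·sin(180°/16) = 15.61 mm); Taking the first minus the rest: starting from the r=10 sphere, the r=2.5 cylinder at (4, -4) lies wholly inside it (removes its full 19.13 mm² and its 15.61 mm outline becomes a hole wall) — boundary (outer + 1 inner loop) = 68.15 mm; the sphere at (7, 6) is absent (|z−center|=18.400 > r=11); Subtracting the remaining from the first: none of the subtracted shapes is present at this height, so the result so far is unchanged — boundary (outer + 1 inner loop) = 68.15 mm. So its perimeter = 68.15 mm. Layer 77 is larger (76.36 vs 68.15 mm).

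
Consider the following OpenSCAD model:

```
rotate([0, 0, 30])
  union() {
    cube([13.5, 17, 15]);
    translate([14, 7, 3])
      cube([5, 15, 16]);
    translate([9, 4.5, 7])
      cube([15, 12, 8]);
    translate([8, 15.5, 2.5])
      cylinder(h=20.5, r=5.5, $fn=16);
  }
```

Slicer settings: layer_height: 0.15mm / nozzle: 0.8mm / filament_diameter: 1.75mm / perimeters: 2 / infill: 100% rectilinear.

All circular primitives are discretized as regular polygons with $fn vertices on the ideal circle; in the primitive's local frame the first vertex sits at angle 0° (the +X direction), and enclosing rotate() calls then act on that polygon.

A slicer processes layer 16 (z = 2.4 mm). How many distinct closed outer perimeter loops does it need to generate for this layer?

1

At z = 2.4 mm: the cube (footprint 13.5×17) is included at this height; the cube at (14, 7) is not intersected at this z (z outside [3, 19]); the cube at (9, 4.5) is not intersected at this z (z outside [7, 15]); the cylinder at (8, 15.5) does not reach this height (z outside [2.5, 23]); Merging all regions: only the 13.5×17 cube is present, so the union is just that shape — 1 connected region; (rotated 30° about Z; rotation is an isometry so areas/perimeters/island counts are preserved). The result has 1 disconnected region.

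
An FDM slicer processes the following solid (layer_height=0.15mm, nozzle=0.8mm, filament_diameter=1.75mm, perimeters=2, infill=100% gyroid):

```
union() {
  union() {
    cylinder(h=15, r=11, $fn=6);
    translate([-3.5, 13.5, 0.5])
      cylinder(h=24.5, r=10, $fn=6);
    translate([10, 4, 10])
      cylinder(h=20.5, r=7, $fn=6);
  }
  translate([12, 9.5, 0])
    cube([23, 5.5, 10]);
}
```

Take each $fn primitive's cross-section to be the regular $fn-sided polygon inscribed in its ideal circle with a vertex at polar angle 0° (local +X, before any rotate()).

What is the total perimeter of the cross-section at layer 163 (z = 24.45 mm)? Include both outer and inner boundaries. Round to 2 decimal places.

At z = 24.45 mm: the cylinder is not intersected at this z (z outside [0, 15]); the r=10 cylinder at (-3.5, 13.5) contributes a regular 6-gon of circumradius 10 (perimeter = 2·6·10.000·sin(180°/6) = 60.00 mm); the r=7 cylinder at (10, 4) gives a regular 6-gon of circumradius 7 (constant along its height) (perimeter = 2·6·7.000·sin(180°/6) = 42.00 mm); Merging all regions: the 2 present regions are separate (no shared area or edge), so areas and boundary lengths simply add and each stays a separate island — boundary = 102.00 mm; the cube at (12, 9.5) does not reach this height (z outside [0, 10]); Combining (union): only the result so far is present, so the union is just that shape — boundary = 102.00 mm. Overall, the cross-section has 2 separate islands. Total boundary length (outer) = 102.00 mm.

102.00 mm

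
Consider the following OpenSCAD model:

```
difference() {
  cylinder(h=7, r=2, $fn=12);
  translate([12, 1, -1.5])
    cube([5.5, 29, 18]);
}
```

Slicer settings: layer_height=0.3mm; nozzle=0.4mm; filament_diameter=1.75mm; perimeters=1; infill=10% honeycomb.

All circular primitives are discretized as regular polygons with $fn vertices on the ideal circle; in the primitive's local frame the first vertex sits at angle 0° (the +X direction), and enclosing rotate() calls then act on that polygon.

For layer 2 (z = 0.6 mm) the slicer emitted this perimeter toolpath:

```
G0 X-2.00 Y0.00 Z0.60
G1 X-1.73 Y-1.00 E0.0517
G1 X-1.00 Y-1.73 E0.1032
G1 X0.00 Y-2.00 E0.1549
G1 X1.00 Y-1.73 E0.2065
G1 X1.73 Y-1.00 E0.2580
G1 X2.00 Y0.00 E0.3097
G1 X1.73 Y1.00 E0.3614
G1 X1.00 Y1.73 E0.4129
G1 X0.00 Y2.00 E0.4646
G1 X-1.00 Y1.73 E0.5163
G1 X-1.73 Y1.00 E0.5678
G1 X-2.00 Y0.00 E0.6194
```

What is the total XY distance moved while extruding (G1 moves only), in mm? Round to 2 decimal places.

12.42 mm

Sum the Euclidean lengths of each G1 segment: total = 12.42 mm.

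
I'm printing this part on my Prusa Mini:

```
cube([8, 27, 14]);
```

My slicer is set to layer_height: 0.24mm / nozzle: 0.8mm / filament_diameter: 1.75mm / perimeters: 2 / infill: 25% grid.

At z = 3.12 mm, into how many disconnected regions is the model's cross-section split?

At z = 3.12 mm: the cube (footprint 8×27) is included at this height. The result has 1 disconnected region.

1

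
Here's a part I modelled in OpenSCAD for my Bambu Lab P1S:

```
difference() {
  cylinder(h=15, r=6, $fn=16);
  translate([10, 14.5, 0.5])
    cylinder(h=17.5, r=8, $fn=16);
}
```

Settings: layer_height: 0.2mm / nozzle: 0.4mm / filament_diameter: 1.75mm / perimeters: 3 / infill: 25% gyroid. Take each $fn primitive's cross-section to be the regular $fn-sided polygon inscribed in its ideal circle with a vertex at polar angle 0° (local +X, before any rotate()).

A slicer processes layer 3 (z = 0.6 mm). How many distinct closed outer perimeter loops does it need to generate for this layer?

1

At z = 0.6 mm: the cylinder: section is a regular 16-gon, circumradius r=6; the r=8 cylinder at (10, 14.5) gives a regular 16-gon of circumradius 8 (constant along its height); Subtracting the remaining from the first: starting from the r=6 cylinder, the r=8 cylinder at (10, 14.5) misses the remaining region (no effect) — 1 connected region. The result has 1 disconnected region.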